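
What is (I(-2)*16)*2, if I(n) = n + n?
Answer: -128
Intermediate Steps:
I(n) = 2*n
(I(-2)*16)*2 = ((2*(-2))*16)*2 = -4*16*2 = -64*2 = -128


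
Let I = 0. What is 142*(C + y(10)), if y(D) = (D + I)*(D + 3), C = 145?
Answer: 39050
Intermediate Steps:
y(D) = D*(3 + D) (y(D) = (D + 0)*(D + 3) = D*(3 + D))
142*(C + y(10)) = 142*(145 + 10*(3 + 10)) = 142*(145 + 10*13) = 142*(145 + 130) = 142*275 = 39050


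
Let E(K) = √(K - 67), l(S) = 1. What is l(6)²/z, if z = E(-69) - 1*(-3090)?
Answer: 1545/4774118 - I*√34/4774118 ≈ 0.00032362 - 1.2214e-6*I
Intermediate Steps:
E(K) = √(-67 + K)
z = 3090 + 2*I*√34 (z = √(-67 - 69) - 1*(-3090) = √(-136) + 3090 = 2*I*√34 + 3090 = 3090 + 2*I*√34 ≈ 3090.0 + 11.662*I)
l(6)²/z = 1²/(3090 + 2*I*√34) = 1/(3090 + 2*I*√34)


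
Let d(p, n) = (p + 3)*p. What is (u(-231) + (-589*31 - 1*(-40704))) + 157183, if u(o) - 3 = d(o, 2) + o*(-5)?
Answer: 233454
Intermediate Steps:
d(p, n) = p*(3 + p) (d(p, n) = (3 + p)*p = p*(3 + p))
u(o) = 3 - 5*o + o*(3 + o) (u(o) = 3 + (o*(3 + o) + o*(-5)) = 3 + (o*(3 + o) - 5*o) = 3 + (-5*o + o*(3 + o)) = 3 - 5*o + o*(3 + o))
(u(-231) + (-589*31 - 1*(-40704))) + 157183 = ((3 + (-231)² - 2*(-231)) + (-589*31 - 1*(-40704))) + 157183 = ((3 + 53361 + 462) + (-18259 + 40704)) + 157183 = (53826 + 22445) + 157183 = 76271 + 157183 = 233454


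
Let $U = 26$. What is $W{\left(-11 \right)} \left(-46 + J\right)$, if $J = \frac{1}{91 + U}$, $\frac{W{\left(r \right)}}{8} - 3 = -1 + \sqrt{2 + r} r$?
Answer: $- \frac{86096}{117} + \frac{473528 i}{39} \approx -735.86 + 12142.0 i$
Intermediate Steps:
$W{\left(r \right)} = 16 + 8 r \sqrt{2 + r}$ ($W{\left(r \right)} = 24 + 8 \left(-1 + \sqrt{2 + r} r\right) = 24 + 8 \left(-1 + r \sqrt{2 + r}\right) = 24 + \left(-8 + 8 r \sqrt{2 + r}\right) = 16 + 8 r \sqrt{2 + r}$)
$J = \frac{1}{117}$ ($J = \frac{1}{91 + 26} = \frac{1}{117} \approx 0.008547$)
$W{\left(-11 \right)} \left(-46 + J\right) = \left(16 + 8 \left(-11\right) \sqrt{2 - 11}\right) \left(-46 + \frac{1}{117}\right) = \left(16 + 8 \left(-11\right) \sqrt{-9}\right) \left(- \frac{5381}{117}\right) = \left(16 + 8 \left(-11\right) 3 i\right) \left(- \frac{5381}{117}\right) = \left(16 - 264 i\right) \left(- \frac{5381}{117}\right) = - \frac{86096}{117} + \frac{473528 i}{39}$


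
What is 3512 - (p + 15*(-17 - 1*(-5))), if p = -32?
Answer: 3724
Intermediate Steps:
3512 - (p + 15*(-17 - 1*(-5))) = 3512 - (-32 + 15*(-17 - 1*(-5))) = 3512 - (-32 + 15*(-17 + 5)) = 3512 - (-32 + 15*(-12)) = 3512 - (-32 - 180) = 3512 - 1*(-212) = 3512 + 212 = 3724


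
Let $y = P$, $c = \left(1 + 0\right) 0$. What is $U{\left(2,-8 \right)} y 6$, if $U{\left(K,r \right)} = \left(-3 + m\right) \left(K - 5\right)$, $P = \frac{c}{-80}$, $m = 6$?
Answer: $0$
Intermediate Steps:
$c = 0$ ($c = 1 \cdot 0 = 0$)
$P = 0$ ($P = \frac{0}{-80} = 0 \left(- \frac{1}{80}\right) = 0$)
$U{\left(K,r \right)} = -15 + 3 K$ ($U{\left(K,r \right)} = \left(-3 + 6\right) \left(K - 5\right) = 3 \left(-5 + K\right) = -15 + 3 K$)
$y = 0$
$U{\left(2,-8 \right)} y 6 = \left(-15 + 3 \cdot 2\right) 0 \cdot 6 = \left(-15 + 6\right) 0 \cdot 6 = \left(-9\right) 0 \cdot 6 = 0 \cdot 6 = 0$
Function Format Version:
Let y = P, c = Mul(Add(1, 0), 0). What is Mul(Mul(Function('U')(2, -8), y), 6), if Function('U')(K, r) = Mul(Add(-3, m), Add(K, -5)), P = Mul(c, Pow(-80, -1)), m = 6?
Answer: 0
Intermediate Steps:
c = 0 (c = Mul(1, 0) = 0)
P = 0 (P = Mul(0, Pow(-80, -1)) = Mul(0, Rational(-1, 80)) = 0)
Function('U')(K, r) = Add(-15, Mul(3, K)) (Function('U')(K, r) = Mul(Add(-3, 6), Add(K, -5)) = Mul(3, Add(-5, K)) = Add(-15, Mul(3, K)))
y = 0
Mul(Mul(Function('U')(2, -8), y), 6) = Mul(Mul(Add(-15, Mul(3, 2)), 0), 6) = Mul(Mul(Add(-15, 6), 0), 6) = Mul(Mul(-9, 0), 6) = Mul(0, 6) = 0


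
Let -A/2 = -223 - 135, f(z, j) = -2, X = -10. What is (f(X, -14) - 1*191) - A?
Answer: -909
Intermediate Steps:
A = 716 (A = -2*(-223 - 135) = -2*(-358) = 716)
(f(X, -14) - 1*191) - A = (-2 - 1*191) - 1*716 = (-2 - 191) - 716 = -193 - 716 = -909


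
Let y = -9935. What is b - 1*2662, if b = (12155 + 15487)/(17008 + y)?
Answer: -18800684/7073 ≈ -2658.1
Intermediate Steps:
b = 27642/7073 (b = (12155 + 15487)/(17008 - 9935) = 27642/7073 ≈ 3.9081)
b - 1*2662 = 27642/7073 - 1*2662 = 27642/7073 - 2662 = -18800684/7073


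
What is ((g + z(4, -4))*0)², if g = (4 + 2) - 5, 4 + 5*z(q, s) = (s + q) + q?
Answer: 0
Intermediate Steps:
z(q, s) = -⅘ + s/5 + 2*q/5 (z(q, s) = -⅘ + ((s + q) + q)/5 = -⅘ + ((q + s) + q)/5 = -⅘ + (s + 2*q)/5 = -⅘ + (s/5 + 2*q/5) = -⅘ + s/5 + 2*q/5)
g = 1 (g = 6 - 5 = 1)
((g + z(4, -4))*0)² = ((1 + (-⅘ + (⅕)*(-4) + (⅖)*4))*0)² = ((1 + (-⅘ - ⅘ + 8/5))*0)² = ((1 + 0)*0)² = (1*0)² = 0² = 0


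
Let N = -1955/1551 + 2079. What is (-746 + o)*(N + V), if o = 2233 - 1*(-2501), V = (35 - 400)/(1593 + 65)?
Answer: 10652868384538/1285779 ≈ 8.2851e+6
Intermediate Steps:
V = -365/1658 ≈ -0.22014
N = 3222574/1551 (N = -1955*1/1551 + 2079 = -1955/1551 + 2079 = 3222574/1551 ≈ 2077.7)
o = 4734 (o = 2233 + 2501 = 4734)
(-746 + o)*(N + V) = (-746 + 4734)*(3222574/1551 - 365/1658) = 3988*(5342461577/2571558) = 10652868384538/1285779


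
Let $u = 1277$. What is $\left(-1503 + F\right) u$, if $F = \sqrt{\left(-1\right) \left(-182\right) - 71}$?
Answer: $-1919331 + 1277 \sqrt{111} \approx -1.9059 \cdot 10^{6}$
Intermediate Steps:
$F = \sqrt{111}$ ($F = \sqrt{182 - 71} = \sqrt{111} \approx 10.536$)
$\left(-1503 + F\right) u = \left(-1503 + \sqrt{111}\right) 1277 = -1919331 + 1277 \sqrt{111}$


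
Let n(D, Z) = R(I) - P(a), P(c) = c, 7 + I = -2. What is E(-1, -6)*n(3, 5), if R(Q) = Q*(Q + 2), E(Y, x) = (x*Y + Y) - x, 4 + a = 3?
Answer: 704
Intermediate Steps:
a = -1 (a = -4 + 3 = -1)
I = -9 (I = -7 - 2 = -9)
E(Y, x) = Y - x + Y*x (E(Y, x) = (Y*x + Y) - x = (Y + Y*x) - x = Y - x + Y*x)
R(Q) = Q*(2 + Q)
n(D, Z) = 64 (n(D, Z) = -9*(2 - 9) - 1*(-1) = -9*(-7) + 1 = 63 + 1 = 64)
E(-1, -6)*n(3, 5) = (-1 - 1*(-6) - 1*(-6))*64 = (-1 + 6 + 6)*64 = 11*64 = 704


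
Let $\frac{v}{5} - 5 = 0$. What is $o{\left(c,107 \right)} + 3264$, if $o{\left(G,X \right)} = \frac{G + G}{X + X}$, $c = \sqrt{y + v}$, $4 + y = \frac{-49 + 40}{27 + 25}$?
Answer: $3264 + \frac{19 \sqrt{39}}{2782} \approx 3264.0$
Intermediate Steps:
$v = 25$ ($v = 25 + 5 \cdot 0 = 25 + 0 = 25$)
$y = - \frac{217}{52}$ ($y = -4 + \frac{-49 + 40}{27 + 25} = -4 - \frac{9}{52} = - \frac{217}{52} \approx -4.1731$)
$c = \frac{19 \sqrt{39}}{26}$ ($c = \sqrt{- \frac{217}{52} + 25} = \sqrt{\frac{1083}{52}} = \frac{19 \sqrt{39}}{26} \approx 4.5637$)
$o{\left(G,X \right)} = \frac{G}{X}$ ($o{\left(G,X \right)} = \frac{2 G}{2 X} = 2 G \frac{1}{2 X} = \frac{G}{X}$)
$o{\left(c,107 \right)} + 3264 = \frac{\frac{19}{26} \sqrt{39}}{107} + 3264 = \frac{19 \sqrt{39}}{26} \cdot \frac{1}{107} + 3264 = \frac{19 \sqrt{39}}{2782} + 3264 = 3264 + \frac{19 \sqrt{39}}{2782}$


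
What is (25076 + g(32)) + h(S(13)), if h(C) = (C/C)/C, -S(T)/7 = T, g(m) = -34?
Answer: 2278821/91 ≈ 25042.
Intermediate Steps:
S(T) = -7*T
h(C) = 1/C
(25076 + g(32)) + h(S(13)) = (25076 - 34) + 1/(-7*13) = 25042 + 1/(-91) = 25042 - 1/91 = 2278821/91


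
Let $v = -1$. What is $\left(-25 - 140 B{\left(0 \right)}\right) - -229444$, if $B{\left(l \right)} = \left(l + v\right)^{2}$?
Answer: $229279$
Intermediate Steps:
$B{\left(l \right)} = \left(-1 + l\right)^{2}$ ($B{\left(l \right)} = \left(l - 1\right)^{2} = \left(-1 + l\right)^{2}$)
$\left(-25 - 140 B{\left(0 \right)}\right) - -229444 = \left(-25 - 140 \left(-1 + 0\right)^{2}\right) - -229444 = \left(-25 - 140 \left(-1\right)^{2}\right) + 229444 = \left(-25 - 140\right) + 229444 = -165 + 229444 = 229279$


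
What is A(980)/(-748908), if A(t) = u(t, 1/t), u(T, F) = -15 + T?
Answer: -965/748908 ≈ -0.0012885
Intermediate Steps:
A(t) = -15 + t
A(980)/(-748908) = (-15 + 980)/(-748908) = 965*(-1/748908) = -965/748908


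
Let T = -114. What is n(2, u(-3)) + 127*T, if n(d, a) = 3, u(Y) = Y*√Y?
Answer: -14475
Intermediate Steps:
u(Y) = Y^(3/2)
n(2, u(-3)) + 127*T = 3 + 127*(-114) = 3 - 14478 = -14475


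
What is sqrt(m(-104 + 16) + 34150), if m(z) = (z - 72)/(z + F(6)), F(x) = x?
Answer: sqrt(57409430)/41 ≈ 184.80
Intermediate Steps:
m(z) = (-72 + z)/(6 + z) (m(z) = (z - 72)/(z + 6) = (-72 + z)/(6 + z))
sqrt(m(-104 + 16) + 34150) = sqrt((-72 + (-104 + 16))/(6 + (-104 + 16)) + 34150) = sqrt((-72 - 88)/(6 - 88) + 34150) = sqrt(-160/(-82) + 34150) = sqrt(-1/82*(-160) + 34150) = sqrt(80/41 + 34150) = sqrt(1400230/41) = sqrt(57409430)/41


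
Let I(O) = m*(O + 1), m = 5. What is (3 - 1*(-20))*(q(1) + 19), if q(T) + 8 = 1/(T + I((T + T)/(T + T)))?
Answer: 2806/11 ≈ 255.09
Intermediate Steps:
I(O) = 5 + 5*O (I(O) = 5*(O + 1) = 5*(1 + O) = 5 + 5*O)
q(T) = -8 + 1/(10 + T) (q(T) = -8 + 1/(T + (5 + 5*((T + T)/(T + T)))) = -8 + 1/(T + (5 + 5*((2*T)/((2*T))))) = -8 + 1/(T + (5 + 5*((2*T)*(1/(2*T))))) = -8 + 1/(T + (5 + 5*1)) = -8 + 1/(T + (5 + 5)) = -8 + 1/(T + 10) = -8 + 1/(10 + T))
(3 - 1*(-20))*(q(1) + 19) = (3 - 1*(-20))*((-79 - 8*1)/(10 + 1) + 19) = (3 + 20)*((-79 - 8)/11 + 19) = 23*((1/11)*(-87) + 19) = 23*(-87/11 + 19) = 23*(122/11) = 2806/11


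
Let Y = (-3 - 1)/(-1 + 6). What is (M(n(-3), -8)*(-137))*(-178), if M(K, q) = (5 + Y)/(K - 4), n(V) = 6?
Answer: 256053/5 ≈ 51211.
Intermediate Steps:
Y = -⅘ (Y = -4/5 = -4*⅕ = -⅘ ≈ -0.80000)
M(K, q) = 21/(5*(-4 + K)) (M(K, q) = (5 - ⅘)/(K - 4) = 21/(5*(-4 + K)))
(M(n(-3), -8)*(-137))*(-178) = ((21/(5*(-4 + 6)))*(-137))*(-178) = (((21/5)/2)*(-137))*(-178) = (((21/5)*(½))*(-137))*(-178) = ((21/10)*(-137))*(-178) = -2877/10*(-178) = 256053/5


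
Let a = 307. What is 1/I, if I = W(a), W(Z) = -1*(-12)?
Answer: 1/12 ≈ 0.083333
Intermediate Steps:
W(Z) = 12
I = 12
1/I = 1/12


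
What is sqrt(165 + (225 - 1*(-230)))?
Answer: 2*sqrt(155) ≈ 24.900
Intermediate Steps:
sqrt(165 + (225 - 1*(-230))) = sqrt(165 + (225 + 230)) = sqrt(165 + 455) = sqrt(620) = 2*sqrt(155)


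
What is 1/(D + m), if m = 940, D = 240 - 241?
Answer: 1/939 ≈ 0.0010650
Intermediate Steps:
D = -1
1/(D + m) = 1/(-1 + 940) = 1/939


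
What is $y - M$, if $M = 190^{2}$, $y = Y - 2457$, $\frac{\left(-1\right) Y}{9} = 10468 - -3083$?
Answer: $-160516$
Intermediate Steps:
$Y = -121959$ ($Y = - 9 \left(10468 - -3083\right) = - 9 \left(10468 + 3083\right) = \left(-9\right) 13551 = -121959$)
$y = -124416$ ($y = -121959 - 2457 = -124416$)
$M = 36100$
$y - M = -124416 - 36100 = -160516$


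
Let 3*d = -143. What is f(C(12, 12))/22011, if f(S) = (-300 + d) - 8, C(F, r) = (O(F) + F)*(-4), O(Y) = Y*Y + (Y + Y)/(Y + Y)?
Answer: -97/6003 ≈ -0.016159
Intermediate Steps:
d = -143/3 (d = (⅓)*(-143) = -143/3 ≈ -47.667)
O(Y) = 1 + Y² (O(Y) = Y² + (2*Y)/((2*Y)) = Y² + (2*Y)*(1/(2*Y)) = Y² + 1 = 1 + Y²)
C(F, r) = -4 - 4*F - 4*F² (C(F, r) = ((1 + F²) + F)*(-4) = (1 + F + F²)*(-4) = -4 - 4*F - 4*F²)
f(S) = -1067/3 (f(S) = (-300 - 143/3) - 8 = -1043/3 - 8 = -1067/3)
f(C(12, 12))/22011 = -1067/3/22011 = -1067/3*1/22011 = -97/6003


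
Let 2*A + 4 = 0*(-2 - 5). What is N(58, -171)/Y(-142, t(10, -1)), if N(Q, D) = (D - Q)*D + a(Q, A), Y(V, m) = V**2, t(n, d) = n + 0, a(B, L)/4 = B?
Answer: 39391/20164 ≈ 1.9535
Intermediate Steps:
A = -2 (A = -2 + (0*(-2 - 5))/2 = -2 + (0*(-7))/2 = -2 + (1/2)*0 = -2 + 0 = -2)
a(B, L) = 4*B
t(n, d) = n
N(Q, D) = 4*Q + D*(D - Q) (N(Q, D) = (D - Q)*D + 4*Q = D*(D - Q) + 4*Q = 4*Q + D*(D - Q))
N(58, -171)/Y(-142, t(10, -1)) = ((-171)**2 + 4*58 - 1*(-171)*58)/((-142)**2) = (29241 + 232 + 9918)/20164 = 39391*(1/20164) = 39391/20164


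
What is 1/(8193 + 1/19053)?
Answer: 19053/156101230 ≈ 0.00012206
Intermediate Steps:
1/(8193 + 1/19053) = 1/(156101230/19053) = 19053/156101230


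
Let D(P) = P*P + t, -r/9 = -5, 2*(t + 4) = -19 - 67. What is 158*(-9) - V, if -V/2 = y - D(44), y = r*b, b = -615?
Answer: -60550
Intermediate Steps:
t = -47 (t = -4 + (-19 - 67)/2 = -4 + (½)*(-86) = -4 - 43 = -47)
r = 45 (r = -9*(-5) = 45)
D(P) = -47 + P² (D(P) = P*P - 47 = P² - 47 = -47 + P²)
y = -27675 (y = 45*(-615) = -27675)
V = 59128 (V = -2*(-27675 - (-47 + 44²)) = -2*(-27675 - (-47 + 1936)) = -2*(-27675 - 1*1889) = -2*(-27675 - 1889) = -2*(-29564) = 59128)
158*(-9) - V = 158*(-9) - 1*59128 = -1422 - 59128 = -60550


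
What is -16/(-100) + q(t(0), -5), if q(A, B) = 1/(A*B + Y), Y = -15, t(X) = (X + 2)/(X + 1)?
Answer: 3/25 ≈ 0.12000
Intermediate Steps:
t(X) = (2 + X)/(1 + X)
q(A, B) = 1/(-15 + A*B) (q(A, B) = 1/(A*B - 15) = 1/(-15 + A*B))
-16/(-100) + q(t(0), -5) = -16/(-100) + 1/(-15 + ((2 + 0)/(1 + 0))*(-5)) = -16*(-1/100) + 1/(-15 + (2/1)*(-5)) = 4/25 + 1/(-15 + (1*2)*(-5)) = 4/25 + 1/(-15 + 2*(-5)) = 4/25 + 1/(-15 - 10) = 4/25 + 1/(-25) = 4/25 - 1/25 = 3/25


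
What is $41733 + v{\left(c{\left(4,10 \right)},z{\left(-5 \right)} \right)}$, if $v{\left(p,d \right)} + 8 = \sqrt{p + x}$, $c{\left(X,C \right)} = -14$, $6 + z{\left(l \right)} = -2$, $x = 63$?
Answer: $41732$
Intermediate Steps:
$z{\left(l \right)} = -8$ ($z{\left(l \right)} = -6 - 2 = -8$)
$v{\left(p,d \right)} = -8 + \sqrt{63 + p}$ ($v{\left(p,d \right)} = -8 + \sqrt{p + 63} = -8 + \sqrt{63 + p}$)
$41733 + v{\left(c{\left(4,10 \right)},z{\left(-5 \right)} \right)} = 41733 - \left(8 - \sqrt{63 - 14}\right) = 41733 - \left(8 - \sqrt{49}\right) = 41733 + \left(-8 + 7\right) = 41733 - 1 = 41732$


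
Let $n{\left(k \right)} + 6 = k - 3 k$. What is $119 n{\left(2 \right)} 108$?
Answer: $-128520$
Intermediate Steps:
$n{\left(k \right)} = -6 - 2 k$ ($n{\left(k \right)} = -6 + \left(k - 3 k\right) = -6 - 2 k$)
$119 n{\left(2 \right)} 108 = 119 \left(-6 - 4\right) 108 = 119 \left(-10\right) 108 = \left(-1190\right) 108 = -128520$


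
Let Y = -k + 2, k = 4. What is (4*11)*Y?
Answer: -88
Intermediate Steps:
Y = -2 (Y = -1*4 + 2 = -4 + 2 = -2)
(4*11)*Y = (4*11)*(-2) = 44*(-2) = -88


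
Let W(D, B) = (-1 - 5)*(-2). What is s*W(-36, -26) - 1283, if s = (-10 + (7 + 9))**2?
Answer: -851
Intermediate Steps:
W(D, B) = 12 (W(D, B) = -6*(-2) = 12)
s = 36 (s = (-10 + 16)**2 = 6**2 = 36)
s*W(-36, -26) - 1283 = 36*12 - 1283 = 432 - 1283 = -851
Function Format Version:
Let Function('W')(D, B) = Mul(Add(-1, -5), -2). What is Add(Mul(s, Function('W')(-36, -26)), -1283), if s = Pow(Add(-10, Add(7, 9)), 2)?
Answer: -851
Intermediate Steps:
Function('W')(D, B) = 12 (Function('W')(D, B) = Mul(-6, -2) = 12)
s = 36 (s = Pow(Add(-10, 16), 2) = Pow(6, 2) = 36)
Add(Mul(s, Function('W')(-36, -26)), -1283) = Add(Mul(36, 12), -1283) = Add(432, -1283) = -851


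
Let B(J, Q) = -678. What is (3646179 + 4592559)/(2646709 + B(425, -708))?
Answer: 8238738/2646031 ≈ 3.1136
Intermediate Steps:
(3646179 + 4592559)/(2646709 + B(425, -708)) = (3646179 + 4592559)/(2646709 - 678) = 8238738/2646031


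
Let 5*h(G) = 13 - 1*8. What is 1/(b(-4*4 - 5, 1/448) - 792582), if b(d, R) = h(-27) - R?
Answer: -448/355076289 ≈ -1.2617e-6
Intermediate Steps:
h(G) = 1 (h(G) = (13 - 1*8)/5 = (13 - 8)/5 = (⅕)*5 = 1)
b(d, R) = 1 - R
1/(b(-4*4 - 5, 1/448) - 792582) = 1/((1 - 1/448) - 792582) = 1/(447/448 - 792582) = 1/(-355076289/448) = -448/355076289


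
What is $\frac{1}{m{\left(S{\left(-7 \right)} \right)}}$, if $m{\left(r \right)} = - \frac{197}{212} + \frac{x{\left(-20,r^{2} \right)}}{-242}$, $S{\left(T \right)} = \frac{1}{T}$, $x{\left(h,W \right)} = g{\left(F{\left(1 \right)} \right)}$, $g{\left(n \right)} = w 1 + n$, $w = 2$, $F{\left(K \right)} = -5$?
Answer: $- \frac{25652}{23519} \approx -1.0907$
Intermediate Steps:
$g{\left(n \right)} = 2 + n$ ($g{\left(n \right)} = 2 \cdot 1 + n = 2 + n$)
$x{\left(h,W \right)} = -3$ ($x{\left(h,W \right)} = 2 - 5 = -3$)
$m{\left(r \right)} = - \frac{23519}{25652}$ ($m{\left(r \right)} = - \frac{197}{212} - \frac{3}{-242} = \left(-197\right) \frac{1}{212} - - \frac{3}{242} = - \frac{197}{212} + \frac{3}{242} = - \frac{23519}{25652}$)
$\frac{1}{m{\left(S{\left(-7 \right)} \right)}} = \frac{1}{- \frac{23519}{25652}} = - \frac{25652}{23519}$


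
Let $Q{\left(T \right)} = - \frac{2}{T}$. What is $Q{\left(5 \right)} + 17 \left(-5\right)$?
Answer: $- \frac{427}{5} \approx -85.4$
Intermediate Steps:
$Q{\left(5 \right)} + 17 \left(-5\right) = - \frac{2}{5} + 17 \left(-5\right) = \left(-2\right) \frac{1}{5} - 85 = - \frac{2}{5} - 85 = - \frac{427}{5}$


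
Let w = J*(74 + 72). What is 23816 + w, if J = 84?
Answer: 36080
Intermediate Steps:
w = 12264 (w = 84*(74 + 72) = 84*146 = 12264)
23816 + w = 23816 + 12264 = 36080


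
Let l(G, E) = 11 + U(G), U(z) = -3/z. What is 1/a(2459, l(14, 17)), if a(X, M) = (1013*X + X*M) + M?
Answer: 7/17622499 ≈ 3.9722e-7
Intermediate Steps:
l(G, E) = 11 - 3/G
a(X, M) = M + 1013*X + M*X (a(X, M) = (1013*X + M*X) + M = M + 1013*X + M*X)
1/a(2459, l(14, 17)) = 1/((11 - 3/14) + 1013*2459 + (11 - 3/14)*2459) = 1/((11 - 3*1/14) + 2490967 + (11 - 3*1/14)*2459) = 1/((11 - 3/14) + 2490967 + (11 - 3/14)*2459) = 1/(151/14 + 2490967 + (151/14)*2459) = 1/(151/14 + 2490967 + 371309/14) = 1/(17622499/7) = 7/17622499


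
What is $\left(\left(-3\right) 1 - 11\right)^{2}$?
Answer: $196$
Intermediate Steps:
$\left(\left(-3\right) 1 - 11\right)^{2} = \left(-3 - 11\right)^{2} = \left(-14\right)^{2} = 196$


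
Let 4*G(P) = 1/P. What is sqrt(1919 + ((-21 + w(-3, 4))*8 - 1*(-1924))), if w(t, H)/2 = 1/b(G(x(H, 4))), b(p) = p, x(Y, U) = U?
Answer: sqrt(3931) ≈ 62.698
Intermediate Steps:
G(P) = 1/(4*P)
w(t, H) = 32 (w(t, H) = 2/(((1/4)/4)) = 2/(((1/4)*(1/4))) = 2/(1/16) = 2*16 = 32)
sqrt(1919 + ((-21 + w(-3, 4))*8 - 1*(-1924))) = sqrt(1919 + ((-21 + 32)*8 - 1*(-1924))) = sqrt(1919 + (11*8 + 1924)) = sqrt(1919 + (88 + 1924)) = sqrt(1919 + 2012) = sqrt(3931)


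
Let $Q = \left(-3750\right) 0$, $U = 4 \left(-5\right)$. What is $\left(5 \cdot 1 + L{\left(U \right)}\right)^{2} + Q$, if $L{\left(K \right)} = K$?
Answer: $225$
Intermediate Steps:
$U = -20$
$Q = 0$
$\left(5 \cdot 1 + L{\left(U \right)}\right)^{2} + Q = \left(5 \cdot 1 - 20\right)^{2} + 0 = \left(5 - 20\right)^{2} + 0 = \left(-15\right)^{2} + 0 = 225 + 0 = 225$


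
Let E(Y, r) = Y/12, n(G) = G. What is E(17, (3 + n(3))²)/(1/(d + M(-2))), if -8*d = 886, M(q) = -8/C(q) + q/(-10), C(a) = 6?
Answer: -114121/720 ≈ -158.50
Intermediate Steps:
E(Y, r) = Y/12 (E(Y, r) = Y*(1/12) = Y/12)
M(q) = -4/3 - q/10 (M(q) = -8/6 + q/(-10) = -8*⅙ + q*(-⅒) = -4/3 - q/10)
d = -443/4 (d = -⅛*886 = -443/4 ≈ -110.75)
E(17, (3 + n(3))²)/(1/(d + M(-2))) = ((1/12)*17)/(1/(-443/4 + (-4/3 - ⅒*(-2)))) = 17/(12*(1/(-443/4 + (-4/3 + ⅕)))) = 17/(12*(1/(-443/4 - 17/15))) = 17/(12*(1/(-6713/60))) = 17/(12*(-60/6713)) = (17/12)*(-6713/60) = -114121/720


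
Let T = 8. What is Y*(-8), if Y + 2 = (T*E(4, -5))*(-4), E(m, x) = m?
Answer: 1040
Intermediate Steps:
Y = -130 (Y = -2 + (8*4)*(-4) = -2 + 32*(-4) = -2 - 128 = -130)
Y*(-8) = -130*(-8) = 1040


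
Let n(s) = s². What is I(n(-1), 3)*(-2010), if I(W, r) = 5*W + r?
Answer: -16080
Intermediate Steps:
I(W, r) = r + 5*W
I(n(-1), 3)*(-2010) = (3 + 5*(-1)²)*(-2010) = (3 + 5*1)*(-2010) = (3 + 5)*(-2010) = 8*(-2010) = -16080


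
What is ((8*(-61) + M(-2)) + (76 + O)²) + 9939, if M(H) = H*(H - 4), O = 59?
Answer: 27688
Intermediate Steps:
M(H) = H*(-4 + H)
((8*(-61) + M(-2)) + (76 + O)²) + 9939 = ((8*(-61) - 2*(-4 - 2)) + (76 + 59)²) + 9939 = ((-488 - 2*(-6)) + 135²) + 9939 = ((-488 + 12) + 18225) + 9939 = (-476 + 18225) + 9939 = 17749 + 9939 = 27688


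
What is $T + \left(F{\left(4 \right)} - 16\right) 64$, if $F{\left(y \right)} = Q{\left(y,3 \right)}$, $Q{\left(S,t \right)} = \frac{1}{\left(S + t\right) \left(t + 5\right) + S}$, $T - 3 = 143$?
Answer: $- \frac{13154}{15} \approx -876.93$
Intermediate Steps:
$T = 146$ ($T = 3 + 143 = 146$)
$Q{\left(S,t \right)} = \frac{1}{S + \left(5 + t\right) \left(S + t\right)}$ ($Q{\left(S,t \right)} = \frac{1}{\left(S + t\right) \left(5 + t\right) + S} = \frac{1}{\left(5 + t\right) \left(S + t\right) + S} = \frac{1}{S + \left(5 + t\right) \left(S + t\right)}$)
$F{\left(y \right)} = \frac{1}{24 + 9 y}$ ($F{\left(y \right)} = \frac{1}{3^{2} + 5 \cdot 3 + 6 y + y 3} = \frac{1}{9 + 15 + 6 y + 3 y} = \frac{1}{24 + 9 y}$)
$T + \left(F{\left(4 \right)} - 16\right) 64 = 146 + \left(\frac{1}{3 \left(8 + 3 \cdot 4\right)} - 16\right) 64 = 146 + \left(\frac{1}{3 \left(8 + 12\right)} - 16\right) 64 = 146 + \left(\frac{1}{3 \cdot 20} - 16\right) 64 = 146 + \left(\frac{1}{3} \cdot \frac{1}{20} - 16\right) 64 = 146 + \left(\frac{1}{60} - 16\right) 64 = 146 - \frac{15344}{15} = - \frac{13154}{15}$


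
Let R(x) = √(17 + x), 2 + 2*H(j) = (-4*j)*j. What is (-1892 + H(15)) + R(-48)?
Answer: -2343 + I*√31 ≈ -2343.0 + 5.5678*I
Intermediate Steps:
H(j) = -1 - 2*j² (H(j) = -1 + ((-4*j)*j)/2 = -1 + (-4*j²)/2 = -1 - 2*j²)
(-1892 + H(15)) + R(-48) = (-1892 + (-1 - 2*15²)) + √(17 - 48) = (-1892 + (-1 - 2*225)) + √(-31) = (-1892 + (-1 - 450)) + I*√31 = (-1892 - 451) + I*√31 = -2343 + I*√31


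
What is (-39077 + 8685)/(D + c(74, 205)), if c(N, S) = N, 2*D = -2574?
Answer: 30392/1213 ≈ 25.055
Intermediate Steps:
D = -1287 (D = (½)*(-2574) = -1287)
(-39077 + 8685)/(D + c(74, 205)) = (-39077 + 8685)/(-1287 + 74) = -30392/(-1213) = -30392*(-1/1213) = 30392/1213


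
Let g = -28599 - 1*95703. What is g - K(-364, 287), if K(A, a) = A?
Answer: -123938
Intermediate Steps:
g = -124302 (g = -28599 - 95703 = -124302)
g - K(-364, 287) = -124302 - 1*(-364) = -124302 + 364 = -123938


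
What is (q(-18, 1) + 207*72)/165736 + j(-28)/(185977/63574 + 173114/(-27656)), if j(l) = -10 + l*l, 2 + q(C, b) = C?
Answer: -4696966230355625/20241094338118 ≈ -232.05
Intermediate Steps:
q(C, b) = -2 + C
j(l) = -10 + l**2
(q(-18, 1) + 207*72)/165736 + j(-28)/(185977/63574 + 173114/(-27656)) = ((-2 - 18) + 207*72)/165736 + (-10 + (-28)**2)/(185977/63574 + 173114/(-27656)) = (-20 + 14904)*(1/165736) + (-10 + 784)/(185977*(1/63574) + 173114*(-1/27656)) = 14884*(1/165736) + 774/(185977/63574 - 86557/13828) = 3721/41434 + 774/(-1465542381/439550636) = 3721/41434 + 774*(-439550636/1465542381) = 3721/41434 - 113404064088/488514127 = -4696966230355625/20241094338118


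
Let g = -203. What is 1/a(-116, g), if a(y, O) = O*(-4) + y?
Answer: 1/696 ≈ 0.0014368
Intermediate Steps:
a(y, O) = y - 4*O (a(y, O) = -4*O + y = y - 4*O)
1/a(-116, g) = 1/(-116 - 4*(-203)) = 1/(-116 + 812) = 1/696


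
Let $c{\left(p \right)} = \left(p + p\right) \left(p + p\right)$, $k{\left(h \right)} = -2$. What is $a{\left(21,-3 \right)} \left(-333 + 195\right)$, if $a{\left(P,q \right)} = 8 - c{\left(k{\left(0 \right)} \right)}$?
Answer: $1104$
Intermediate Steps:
$c{\left(p \right)} = 4 p^{2}$ ($c{\left(p \right)} = 2 p 2 p = 4 p^{2}$)
$a{\left(P,q \right)} = -8$ ($a{\left(P,q \right)} = 8 - 4 \left(-2\right)^{2} = 8 - 4 \cdot 4 = 8 - 16 = -8$)
$a{\left(21,-3 \right)} \left(-333 + 195\right) = - 8 \left(-333 + 195\right) = \left(-8\right) \left(-138\right) = 1104$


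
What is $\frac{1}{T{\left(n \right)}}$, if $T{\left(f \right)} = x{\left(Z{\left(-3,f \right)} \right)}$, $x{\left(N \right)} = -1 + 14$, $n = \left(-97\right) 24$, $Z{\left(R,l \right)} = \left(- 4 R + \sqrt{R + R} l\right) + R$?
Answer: $\frac{1}{13} \approx 0.076923$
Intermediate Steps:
$Z{\left(R,l \right)} = - 3 R + l \sqrt{2} \sqrt{R}$ ($Z{\left(R,l \right)} = \left(- 4 R + \sqrt{2 R} l\right) + R = \left(- 4 R + \sqrt{2} \sqrt{R} l\right) + R = \left(- 4 R + l \sqrt{2} \sqrt{R}\right) + R = - 3 R + l \sqrt{2} \sqrt{R}$)
$n = -2328$
$x{\left(N \right)} = 13$
$T{\left(f \right)} = 13$
$\frac{1}{T{\left(n \right)}} = \frac{1}{13}$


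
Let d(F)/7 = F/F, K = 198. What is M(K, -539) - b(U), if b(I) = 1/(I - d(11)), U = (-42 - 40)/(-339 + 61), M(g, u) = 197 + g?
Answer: 368279/932 ≈ 395.15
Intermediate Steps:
d(F) = 7 (d(F) = 7*(F/F) = 7*1 = 7)
U = 41/139 (U = -82/(-278) = -82*(-1/278) = 41/139 ≈ 0.29496)
b(I) = 1/(-7 + I) (b(I) = 1/(I - 1*7) = 1/(I - 7) = 1/(-7 + I))
M(K, -539) - b(U) = (197 + 198) - 1/(-7 + 41/139) = 395 - 1/(-932/139) = 395 - 1*(-139/932) = 395 + 139/932 = 368279/932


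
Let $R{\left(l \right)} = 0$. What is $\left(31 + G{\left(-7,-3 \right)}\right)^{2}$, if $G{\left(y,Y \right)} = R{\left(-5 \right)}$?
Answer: $961$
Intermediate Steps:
$G{\left(y,Y \right)} = 0$
$\left(31 + G{\left(-7,-3 \right)}\right)^{2} = \left(31 + 0\right)^{2} = 31^{2} = 961$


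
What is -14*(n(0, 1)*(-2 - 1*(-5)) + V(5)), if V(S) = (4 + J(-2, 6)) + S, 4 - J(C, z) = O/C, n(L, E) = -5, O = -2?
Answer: 42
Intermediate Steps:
J(C, z) = 4 + 2/C (J(C, z) = 4 - (-2)/C = 4 + 2/C)
V(S) = 7 + S (V(S) = (4 + (4 + 2/(-2))) + S = (4 + (4 + 2*(-1/2))) + S = (4 + (4 - 1)) + S = (4 + 3) + S = 7 + S)
-14*(n(0, 1)*(-2 - 1*(-5)) + V(5)) = -14*(-5*(-2 - 1*(-5)) + (7 + 5)) = -14*(-5*(-2 + 5) + 12) = -14*(-5*3 + 12) = -14*(-15 + 12) = -14*(-3) = 42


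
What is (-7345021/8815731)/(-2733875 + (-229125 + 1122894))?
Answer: 7345021/16221879507486 ≈ 4.5278e-7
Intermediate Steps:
(-7345021/8815731)/(-2733875 + (-229125 + 1122894)) = (-7345021*1/8815731)/(-2733875 + 893769) = -7345021/8815731/(-1840106) = -7345021/8815731*(-1/1840106) = 7345021/16221879507486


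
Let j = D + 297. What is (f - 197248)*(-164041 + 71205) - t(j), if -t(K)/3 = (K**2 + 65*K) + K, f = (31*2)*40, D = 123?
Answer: 18082094408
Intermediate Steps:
j = 420 (j = 123 + 297 = 420)
f = 2480 (f = 62*40 = 2480)
t(K) = -198*K - 3*K**2 (t(K) = -3*((K**2 + 65*K) + K) = -3*(K**2 + 66*K) = -198*K - 3*K**2)
(f - 197248)*(-164041 + 71205) - t(j) = (2480 - 197248)*(-164041 + 71205) - (-3)*420*(66 + 420) = -194768*(-92836) - (-3)*420*486 = 18081482048 - 1*(-612360) = 18081482048 + 612360 = 18082094408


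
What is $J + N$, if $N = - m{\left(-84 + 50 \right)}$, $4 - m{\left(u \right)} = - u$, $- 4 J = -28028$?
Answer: $7037$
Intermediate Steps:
$J = 7007$ ($J = \left(- \frac{1}{4}\right) \left(-28028\right) = 7007$)
$m{\left(u \right)} = 4 + u$ ($m{\left(u \right)} = 4 - - u = 4 + u$)
$N = 30$ ($N = - (4 + \left(-84 + 50\right)) = - (4 - 34) = \left(-1\right) \left(-30\right) = 30$)
$J + N = 7007 + 30 = 7037$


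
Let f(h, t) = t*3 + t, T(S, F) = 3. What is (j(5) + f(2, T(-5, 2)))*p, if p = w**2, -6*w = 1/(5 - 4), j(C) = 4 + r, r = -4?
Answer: 1/3 ≈ 0.33333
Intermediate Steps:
j(C) = 0 (j(C) = 4 - 4 = 0)
f(h, t) = 4*t (f(h, t) = 3*t + t = 4*t)
w = -1/6 (w = -1/(6*(5 - 4)) = -1/6/1 = -1/6*1 = -1/6 ≈ -0.16667)
p = 1/36 (p = (-1/6)**2 = 1/36 ≈ 0.027778)
(j(5) + f(2, T(-5, 2)))*p = (0 + 4*3)*(1/36) = (0 + 12)*(1/36) = 12*(1/36) = 1/3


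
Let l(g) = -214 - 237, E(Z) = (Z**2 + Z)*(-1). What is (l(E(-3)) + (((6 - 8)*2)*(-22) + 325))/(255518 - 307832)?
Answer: 19/26157 ≈ 0.00072638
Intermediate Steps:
E(Z) = -Z - Z**2 (E(Z) = (Z + Z**2)*(-1) = -Z - Z**2)
l(g) = -451
(l(E(-3)) + (((6 - 8)*2)*(-22) + 325))/(255518 - 307832) = (-451 + (((6 - 8)*2)*(-22) + 325))/(255518 - 307832) = (-451 + (-2*2*(-22) + 325))/(-52314) = (-451 + (-4*(-22) + 325))*(-1/52314) = (-451 + (88 + 325))*(-1/52314) = (-451 + 413)*(-1/52314) = -38*(-1/52314) = 19/26157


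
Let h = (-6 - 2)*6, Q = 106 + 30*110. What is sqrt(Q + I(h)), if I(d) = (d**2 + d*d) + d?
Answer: sqrt(7966) ≈ 89.252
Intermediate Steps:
Q = 3406 (Q = 106 + 3300 = 3406)
h = -48 (h = -8*6 = -48)
I(d) = d + 2*d**2 (I(d) = (d**2 + d**2) + d = 2*d**2 + d = d + 2*d**2)
sqrt(Q + I(h)) = sqrt(3406 - 48*(1 + 2*(-48))) = sqrt(3406 - 48*(1 - 96)) = sqrt(3406 - 48*(-95)) = sqrt(3406 + 4560) = sqrt(7966)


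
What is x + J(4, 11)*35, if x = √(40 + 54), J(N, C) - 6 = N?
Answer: 350 + √94 ≈ 359.70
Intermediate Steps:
J(N, C) = 6 + N
x = √94 ≈ 9.6954
x + J(4, 11)*35 = √94 + (6 + 4)*35 = √94 + 10*35 = √94 + 350 = 350 + √94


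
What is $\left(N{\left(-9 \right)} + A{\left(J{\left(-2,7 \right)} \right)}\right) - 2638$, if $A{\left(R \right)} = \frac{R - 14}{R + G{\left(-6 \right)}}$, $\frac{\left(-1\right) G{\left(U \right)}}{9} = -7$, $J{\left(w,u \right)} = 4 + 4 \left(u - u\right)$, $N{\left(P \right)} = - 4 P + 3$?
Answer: $- \frac{174143}{67} \approx -2599.1$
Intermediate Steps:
$N{\left(P \right)} = 3 - 4 P$
$J{\left(w,u \right)} = 4$ ($J{\left(w,u \right)} = 4 + 4 \cdot 0 = 4 + 0 = 4$)
$G{\left(U \right)} = 63$ ($G{\left(U \right)} = \left(-9\right) \left(-7\right) = 63$)
$A{\left(R \right)} = \frac{-14 + R}{63 + R}$ ($A{\left(R \right)} = \frac{R - 14}{R + 63} = \frac{-14 + R}{63 + R}$)
$\left(N{\left(-9 \right)} + A{\left(J{\left(-2,7 \right)} \right)}\right) - 2638 = \left(\left(3 - -36\right) + \frac{-14 + 4}{63 + 4}\right) - 2638 = \left(\left(3 + 36\right) + \frac{1}{67} \left(-10\right)\right) - 2638 = \left(39 + \frac{1}{67} \left(-10\right)\right) - 2638 = \left(39 - \frac{10}{67}\right) - 2638 = \frac{2603}{67} - 2638 = - \frac{174143}{67}$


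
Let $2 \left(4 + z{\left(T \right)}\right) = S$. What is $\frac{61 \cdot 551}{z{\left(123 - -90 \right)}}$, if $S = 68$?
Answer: $\frac{33611}{30} \approx 1120.4$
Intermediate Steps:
$z{\left(T \right)} = 30$ ($z{\left(T \right)} = -4 + \frac{1}{2} \cdot 68 = -4 + 34 = 30$)
$\frac{61 \cdot 551}{z{\left(123 - -90 \right)}} = \frac{61 \cdot 551}{30} = 33611 \cdot \frac{1}{30} = \frac{33611}{30}$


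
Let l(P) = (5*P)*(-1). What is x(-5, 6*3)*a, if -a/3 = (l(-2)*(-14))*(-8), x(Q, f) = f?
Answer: -60480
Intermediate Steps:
l(P) = -5*P
a = -3360 (a = -3*-5*(-2)*(-14)*(-8) = -3*10*(-14)*(-8) = -(-420)*(-8) = -3*1120 = -3360)
x(-5, 6*3)*a = (6*3)*(-3360) = 18*(-3360) = -60480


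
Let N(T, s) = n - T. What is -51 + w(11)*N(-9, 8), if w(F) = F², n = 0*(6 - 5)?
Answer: 1038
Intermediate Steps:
n = 0 (n = 0*1 = 0)
N(T, s) = -T (N(T, s) = 0 - T = -T)
-51 + w(11)*N(-9, 8) = -51 + 11²*(-1*(-9)) = -51 + 121*9 = -51 + 1089 = 1038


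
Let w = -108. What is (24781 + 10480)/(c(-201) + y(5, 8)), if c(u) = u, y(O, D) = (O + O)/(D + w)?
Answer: -352610/2011 ≈ -175.34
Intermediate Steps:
y(O, D) = 2*O/(-108 + D) (y(O, D) = (O + O)/(D - 108) = (2*O)/(-108 + D) = 2*O/(-108 + D))
(24781 + 10480)/(c(-201) + y(5, 8)) = (24781 + 10480)/(-201 + 2*5/(-108 + 8)) = 35261/(-201 + 2*5/(-100)) = 35261/(-201 + 2*5*(-1/100)) = 35261/(-201 - ⅒) = 35261/(-2011/10) = 35261*(-10/2011) = -352610/2011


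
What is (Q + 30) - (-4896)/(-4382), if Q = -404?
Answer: -821882/2191 ≈ -375.12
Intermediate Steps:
(Q + 30) - (-4896)/(-4382) = (-404 + 30) - (-4896)/(-4382) = -374 - (-4896)*(-1)/4382 = -374 - 1*2448/2191 = -374 - 2448/2191 = -821882/2191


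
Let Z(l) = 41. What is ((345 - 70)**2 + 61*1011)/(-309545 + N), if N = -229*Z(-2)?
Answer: -68648/159467 ≈ -0.43048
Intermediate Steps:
N = -9389 (N = -229*41 = -9389)
((345 - 70)**2 + 61*1011)/(-309545 + N) = ((345 - 70)**2 + 61*1011)/(-309545 - 9389) = (275**2 + 61671)/(-318934) = (75625 + 61671)*(-1/318934) = 137296*(-1/318934) = -68648/159467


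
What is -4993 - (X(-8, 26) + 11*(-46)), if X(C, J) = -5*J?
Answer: -4357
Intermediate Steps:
-4993 - (X(-8, 26) + 11*(-46)) = -4993 - (-5*26 + 11*(-46)) = -4993 - (-130 - 506) = -4993 - 1*(-636) = -4993 + 636 = -4357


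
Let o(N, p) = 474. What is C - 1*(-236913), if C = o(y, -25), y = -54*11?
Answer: 237387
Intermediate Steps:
y = -594
C = 474
C - 1*(-236913) = 474 - 1*(-236913) = 474 + 236913 = 237387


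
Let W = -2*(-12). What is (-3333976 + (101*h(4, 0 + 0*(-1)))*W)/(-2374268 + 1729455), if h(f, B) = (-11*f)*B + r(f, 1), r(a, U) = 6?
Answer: 3319432/644813 ≈ 5.1479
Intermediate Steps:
W = 24
h(f, B) = 6 - 11*B*f (h(f, B) = (-11*f)*B + 6 = -11*B*f + 6 = 6 - 11*B*f)
(-3333976 + (101*h(4, 0 + 0*(-1)))*W)/(-2374268 + 1729455) = (-3333976 + (101*(6 - 11*(0 + 0*(-1))*4))*24)/(-2374268 + 1729455) = (-3333976 + (101*(6 - 11*(0 + 0)*4))*24)/(-644813) = (-3333976 + (101*(6 - 11*0*4))*24)*(-1/644813) = (-3333976 + (101*(6 + 0))*24)*(-1/644813) = (-3333976 + (101*6)*24)*(-1/644813) = (-3333976 + 606*24)*(-1/644813) = (-3333976 + 14544)*(-1/644813) = -3319432*(-1/644813) = 3319432/644813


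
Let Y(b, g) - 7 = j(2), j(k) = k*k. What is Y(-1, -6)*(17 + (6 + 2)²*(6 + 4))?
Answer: 7227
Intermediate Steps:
j(k) = k²
Y(b, g) = 11 (Y(b, g) = 7 + 2² = 7 + 4 = 11)
Y(-1, -6)*(17 + (6 + 2)²*(6 + 4)) = 11*(17 + (6 + 2)²*(6 + 4)) = 11*(17 + 8²*10) = 11*(17 + 64*10) = 11*(17 + 640) = 11*657 = 7227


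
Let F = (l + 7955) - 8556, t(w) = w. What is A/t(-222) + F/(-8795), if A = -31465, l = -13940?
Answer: 279962777/1952490 ≈ 143.39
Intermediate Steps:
F = -14541 (F = (-13940 + 7955) - 8556 = -5985 - 8556 = -14541)
A/t(-222) + F/(-8795) = -31465/(-222) - 14541/(-8795) = -31465*(-1/222) - 14541*(-1/8795) = 31465/222 + 14541/8795 = 279962777/1952490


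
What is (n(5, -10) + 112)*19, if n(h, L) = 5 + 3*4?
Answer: 2451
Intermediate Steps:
n(h, L) = 17 (n(h, L) = 5 + 12 = 17)
(n(5, -10) + 112)*19 = (17 + 112)*19 = 129*19 = 2451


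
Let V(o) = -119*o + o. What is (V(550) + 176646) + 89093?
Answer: 200839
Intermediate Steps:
V(o) = -118*o
(V(550) + 176646) + 89093 = (-118*550 + 176646) + 89093 = (-64900 + 176646) + 89093 = 111746 + 89093 = 200839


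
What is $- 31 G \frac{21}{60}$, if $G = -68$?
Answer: $\frac{3689}{5} \approx 737.8$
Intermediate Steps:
$- 31 G \frac{21}{60} = \left(-31\right) \left(-68\right) \frac{21}{60} = 2108 \cdot 21 \cdot \frac{1}{60} = 2108 \cdot \frac{7}{20} = \frac{3689}{5}$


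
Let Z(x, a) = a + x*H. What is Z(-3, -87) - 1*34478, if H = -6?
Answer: -34547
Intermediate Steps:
Z(x, a) = a - 6*x (Z(x, a) = a + x*(-6) = a - 6*x)
Z(-3, -87) - 1*34478 = (-87 - 6*(-3)) - 1*34478 = (-87 + 18) - 34478 = -69 - 34478 = -34547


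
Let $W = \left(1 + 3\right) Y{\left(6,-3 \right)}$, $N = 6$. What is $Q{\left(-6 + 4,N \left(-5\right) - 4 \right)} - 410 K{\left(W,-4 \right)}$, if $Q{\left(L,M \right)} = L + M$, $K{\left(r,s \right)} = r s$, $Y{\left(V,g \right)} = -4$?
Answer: $-26276$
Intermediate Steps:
$W = -16$ ($W = \left(1 + 3\right) \left(-4\right) = 4 \left(-4\right) = -16$)
$Q{\left(-6 + 4,N \left(-5\right) - 4 \right)} - 410 K{\left(W,-4 \right)} = \left(\left(-6 + 4\right) + \left(6 \left(-5\right) - 4\right)\right) - 410 \left(\left(-16\right) \left(-4\right)\right) = \left(-2 - 34\right) - 26240 = -36 - 26240 = -26276$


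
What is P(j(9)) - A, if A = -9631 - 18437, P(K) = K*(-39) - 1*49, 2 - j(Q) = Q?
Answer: 28292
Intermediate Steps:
j(Q) = 2 - Q
P(K) = -49 - 39*K (P(K) = -39*K - 49 = -49 - 39*K)
A = -28068
P(j(9)) - A = (-49 - 39*(2 - 1*9)) - 1*(-28068) = (-49 - 39*(2 - 9)) + 28068 = (-49 - 39*(-7)) + 28068 = (-49 + 273) + 28068 = 224 + 28068 = 28292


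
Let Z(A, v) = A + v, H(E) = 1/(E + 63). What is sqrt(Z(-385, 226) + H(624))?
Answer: 4*I*sqrt(4690149)/687 ≈ 12.609*I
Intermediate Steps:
H(E) = 1/(63 + E)
sqrt(Z(-385, 226) + H(624)) = sqrt((-385 + 226) + 1/(63 + 624)) = sqrt(-159 + 1/687) = sqrt(-109232/687) = 4*I*sqrt(4690149)/687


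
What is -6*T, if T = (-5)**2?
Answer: -150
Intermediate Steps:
T = 25
-6*T = -6*25 = -150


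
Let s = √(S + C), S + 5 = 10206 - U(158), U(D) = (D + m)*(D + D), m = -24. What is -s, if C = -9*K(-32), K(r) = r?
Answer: -I*√31855 ≈ -178.48*I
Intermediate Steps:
U(D) = 2*D*(-24 + D) (U(D) = (D - 24)*(D + D) = (-24 + D)*(2*D) = 2*D*(-24 + D))
C = 288 (C = -9*(-32) = 288)
S = -32143 (S = -5 + (10206 - 2*158*(-24 + 158)) = -5 + (10206 - 2*158*134) = -5 + (10206 - 1*42344) = -5 + (10206 - 42344) = -5 - 32138 = -32143)
s = I*√31855 (s = √(-32143 + 288) = √(-31855) = I*√31855 ≈ 178.48*I)
-s = -I*√31855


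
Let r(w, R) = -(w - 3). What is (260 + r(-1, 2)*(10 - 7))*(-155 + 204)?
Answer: 13328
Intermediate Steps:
r(w, R) = 3 - w (r(w, R) = -(-3 + w) = 3 - w)
(260 + r(-1, 2)*(10 - 7))*(-155 + 204) = (260 + (3 - 1*(-1))*(10 - 7))*(-155 + 204) = (260 + (3 + 1)*3)*49 = (260 + 4*3)*49 = (260 + 12)*49 = 272*49 = 13328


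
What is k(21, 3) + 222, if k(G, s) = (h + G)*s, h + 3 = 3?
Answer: 285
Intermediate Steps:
h = 0 (h = -3 + 3 = 0)
k(G, s) = G*s (k(G, s) = (0 + G)*s = G*s)
k(21, 3) + 222 = 21*3 + 222 = 63 + 222 = 285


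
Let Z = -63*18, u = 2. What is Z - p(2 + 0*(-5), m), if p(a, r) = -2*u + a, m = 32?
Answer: -1132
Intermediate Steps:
p(a, r) = -4 + a (p(a, r) = -2*2 + a = -4 + a)
Z = -1134
Z - p(2 + 0*(-5), m) = -1134 - (-4 + (2 + 0*(-5))) = -1134 - (-4 + (2 + 0)) = -1134 - (-4 + 2) = -1134 - 1*(-2) = -1134 + 2 = -1132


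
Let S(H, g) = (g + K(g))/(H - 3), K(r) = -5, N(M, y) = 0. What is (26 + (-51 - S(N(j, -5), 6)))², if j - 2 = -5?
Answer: 5476/9 ≈ 608.44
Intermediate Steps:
j = -3 (j = 2 - 5 = -3)
S(H, g) = (-5 + g)/(-3 + H) (S(H, g) = (g - 5)/(H - 3) = (-5 + g)/(-3 + H))
(26 + (-51 - S(N(j, -5), 6)))² = (26 + (-51 - (-5 + 6)/(-3 + 0)))² = (26 + (-51 - 1/(-3)))² = (26 + (-51 - (-1)/3))² = (26 + (-51 - 1*(-⅓)))² = (26 + (-51 + ⅓))² = (26 - 152/3)² = (-74/3)² = 5476/9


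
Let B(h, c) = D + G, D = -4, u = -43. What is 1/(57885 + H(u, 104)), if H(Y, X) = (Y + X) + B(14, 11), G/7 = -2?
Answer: 1/57928 ≈ 1.7263e-5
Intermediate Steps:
G = -14 (G = 7*(-2) = -14)
B(h, c) = -18 (B(h, c) = -4 - 14 = -18)
H(Y, X) = -18 + X + Y (H(Y, X) = (Y + X) - 18 = (X + Y) - 18 = -18 + X + Y)
1/(57885 + H(u, 104)) = 1/(57885 + (-18 + 104 - 43)) = 1/(57885 + 43) = 1/57928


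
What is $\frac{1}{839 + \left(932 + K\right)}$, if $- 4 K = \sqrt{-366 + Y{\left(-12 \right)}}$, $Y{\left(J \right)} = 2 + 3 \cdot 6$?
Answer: $\frac{14168}{25091701} + \frac{2 i \sqrt{346}}{25091701} \approx 0.00056465 + 1.4826 \cdot 10^{-6} i$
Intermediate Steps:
$Y{\left(J \right)} = 20$ ($Y{\left(J \right)} = 2 + 18 = 20$)
$K = - \frac{i \sqrt{346}}{4}$ ($K = - \frac{\sqrt{-366 + 20}}{4} = - \frac{\sqrt{-346}}{4} = - \frac{i \sqrt{346}}{4} \approx - 4.6503 i$)
$\frac{1}{839 + \left(932 + K\right)} = \frac{1}{839 + \left(932 - \frac{i \sqrt{346}}{4}\right)} = \frac{1}{1771 - \frac{i \sqrt{346}}{4}}$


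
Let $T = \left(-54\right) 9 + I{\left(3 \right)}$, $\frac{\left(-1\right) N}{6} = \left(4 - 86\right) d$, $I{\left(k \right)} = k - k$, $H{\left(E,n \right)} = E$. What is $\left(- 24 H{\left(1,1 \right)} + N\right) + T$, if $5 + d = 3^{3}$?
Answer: $10314$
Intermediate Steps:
$d = 22$ ($d = -5 + 3^{3} = -5 + 27 = 22$)
$I{\left(k \right)} = 0$
$N = 10824$ ($N = - 6 \left(4 - 86\right) 22 = - 6 \left(\left(-82\right) 22\right) = \left(-6\right) \left(-1804\right) = 10824$)
$T = -486$ ($T = \left(-54\right) 9 + 0 = -486 + 0 = -486$)
$\left(- 24 H{\left(1,1 \right)} + N\right) + T = \left(\left(-24\right) 1 + 10824\right) - 486 = \left(-24 + 10824\right) - 486 = 10800 - 486 = 10314$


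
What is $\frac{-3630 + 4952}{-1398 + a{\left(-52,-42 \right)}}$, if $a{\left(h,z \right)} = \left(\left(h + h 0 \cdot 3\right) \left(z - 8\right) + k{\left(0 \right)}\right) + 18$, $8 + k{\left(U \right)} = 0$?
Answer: $\frac{661}{606} \approx 1.0908$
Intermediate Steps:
$k{\left(U \right)} = -8$ ($k{\left(U \right)} = -8 + 0 = -8$)
$a{\left(h,z \right)} = 10 + h \left(-8 + z\right)$ ($a{\left(h,z \right)} = \left(\left(h + h 0 \cdot 3\right) \left(z - 8\right) - 8\right) + 18 = \left(\left(h + 0 \cdot 3\right) \left(-8 + z\right) - 8\right) + 18 = \left(\left(h + 0\right) \left(-8 + z\right) - 8\right) + 18 = \left(h \left(-8 + z\right) - 8\right) + 18 = \left(-8 + h \left(-8 + z\right)\right) + 18 = 10 + h \left(-8 + z\right)$)
$\frac{-3630 + 4952}{-1398 + a{\left(-52,-42 \right)}} = \frac{-3630 + 4952}{-1398 - -2610} = \frac{1322}{-1398 + \left(10 + 416 + 2184\right)} = \frac{1322}{-1398 + 2610} = \frac{1322}{1212} = 1322 \cdot \frac{1}{1212} = \frac{661}{606}$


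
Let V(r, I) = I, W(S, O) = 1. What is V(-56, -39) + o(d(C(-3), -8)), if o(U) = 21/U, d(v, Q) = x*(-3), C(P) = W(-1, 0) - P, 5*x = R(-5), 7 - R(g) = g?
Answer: -503/12 ≈ -41.917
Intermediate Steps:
R(g) = 7 - g
x = 12/5 (x = (7 - 1*(-5))/5 = (7 + 5)/5 = (⅕)*12 = 12/5 ≈ 2.4000)
C(P) = 1 - P
d(v, Q) = -36/5 (d(v, Q) = (12/5)*(-3) = -36/5)
V(-56, -39) + o(d(C(-3), -8)) = -39 + 21/(-36/5) = -39 + 21*(-5/36) = -39 - 35/12 = -503/12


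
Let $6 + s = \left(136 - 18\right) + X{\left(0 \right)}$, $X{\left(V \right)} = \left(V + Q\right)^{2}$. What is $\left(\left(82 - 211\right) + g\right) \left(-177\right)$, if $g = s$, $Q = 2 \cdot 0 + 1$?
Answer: $2832$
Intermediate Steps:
$Q = 1$ ($Q = 0 + 1 = 1$)
$X{\left(V \right)} = \left(1 + V\right)^{2}$ ($X{\left(V \right)} = \left(V + 1\right)^{2} = \left(1 + V\right)^{2}$)
$s = 113$ ($s = -6 + \left(\left(136 - 18\right) + \left(1 + 0\right)^{2}\right) = -6 + \left(118 + 1^{2}\right) = -6 + \left(118 + 1\right) = -6 + 119 = 113$)
$g = 113$
$\left(\left(82 - 211\right) + g\right) \left(-177\right) = \left(\left(82 - 211\right) + 113\right) \left(-177\right) = \left(-129 + 113\right) \left(-177\right) = \left(-16\right) \left(-177\right) = 2832$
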